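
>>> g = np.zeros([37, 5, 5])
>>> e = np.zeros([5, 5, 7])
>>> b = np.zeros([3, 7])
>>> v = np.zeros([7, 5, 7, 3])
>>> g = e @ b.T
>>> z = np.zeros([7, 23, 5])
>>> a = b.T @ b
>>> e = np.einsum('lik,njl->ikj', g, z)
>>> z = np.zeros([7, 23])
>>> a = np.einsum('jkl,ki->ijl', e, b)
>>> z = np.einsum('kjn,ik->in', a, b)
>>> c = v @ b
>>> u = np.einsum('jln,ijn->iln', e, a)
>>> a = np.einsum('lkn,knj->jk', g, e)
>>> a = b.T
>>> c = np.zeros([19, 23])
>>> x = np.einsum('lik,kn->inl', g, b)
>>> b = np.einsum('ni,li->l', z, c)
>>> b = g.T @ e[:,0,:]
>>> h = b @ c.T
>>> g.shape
(5, 5, 3)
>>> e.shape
(5, 3, 23)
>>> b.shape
(3, 5, 23)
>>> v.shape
(7, 5, 7, 3)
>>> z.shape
(3, 23)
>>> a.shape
(7, 3)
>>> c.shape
(19, 23)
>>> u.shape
(7, 3, 23)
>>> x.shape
(5, 7, 5)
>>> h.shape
(3, 5, 19)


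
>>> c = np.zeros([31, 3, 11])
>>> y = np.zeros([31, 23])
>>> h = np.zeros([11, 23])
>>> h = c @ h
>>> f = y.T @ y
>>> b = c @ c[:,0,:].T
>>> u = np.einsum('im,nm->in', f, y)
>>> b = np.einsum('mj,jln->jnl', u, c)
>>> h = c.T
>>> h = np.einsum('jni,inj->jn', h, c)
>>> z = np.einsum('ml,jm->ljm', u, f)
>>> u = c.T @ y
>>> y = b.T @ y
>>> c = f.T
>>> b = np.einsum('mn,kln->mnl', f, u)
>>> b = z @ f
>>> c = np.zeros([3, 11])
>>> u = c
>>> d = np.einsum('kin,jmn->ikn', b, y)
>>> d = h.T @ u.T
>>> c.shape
(3, 11)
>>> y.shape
(3, 11, 23)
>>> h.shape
(11, 3)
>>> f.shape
(23, 23)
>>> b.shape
(31, 23, 23)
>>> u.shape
(3, 11)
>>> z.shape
(31, 23, 23)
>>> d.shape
(3, 3)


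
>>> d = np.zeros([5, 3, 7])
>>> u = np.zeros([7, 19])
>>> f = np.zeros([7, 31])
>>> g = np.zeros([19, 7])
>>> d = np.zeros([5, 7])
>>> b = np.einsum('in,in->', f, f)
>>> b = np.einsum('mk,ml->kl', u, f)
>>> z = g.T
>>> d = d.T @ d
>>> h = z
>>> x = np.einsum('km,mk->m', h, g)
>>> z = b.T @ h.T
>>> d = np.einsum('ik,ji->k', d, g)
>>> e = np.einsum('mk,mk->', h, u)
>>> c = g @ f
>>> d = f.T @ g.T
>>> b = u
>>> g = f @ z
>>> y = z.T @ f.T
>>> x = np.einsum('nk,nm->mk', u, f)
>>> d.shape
(31, 19)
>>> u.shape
(7, 19)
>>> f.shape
(7, 31)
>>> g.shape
(7, 7)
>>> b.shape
(7, 19)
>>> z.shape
(31, 7)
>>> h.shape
(7, 19)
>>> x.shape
(31, 19)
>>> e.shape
()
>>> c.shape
(19, 31)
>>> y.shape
(7, 7)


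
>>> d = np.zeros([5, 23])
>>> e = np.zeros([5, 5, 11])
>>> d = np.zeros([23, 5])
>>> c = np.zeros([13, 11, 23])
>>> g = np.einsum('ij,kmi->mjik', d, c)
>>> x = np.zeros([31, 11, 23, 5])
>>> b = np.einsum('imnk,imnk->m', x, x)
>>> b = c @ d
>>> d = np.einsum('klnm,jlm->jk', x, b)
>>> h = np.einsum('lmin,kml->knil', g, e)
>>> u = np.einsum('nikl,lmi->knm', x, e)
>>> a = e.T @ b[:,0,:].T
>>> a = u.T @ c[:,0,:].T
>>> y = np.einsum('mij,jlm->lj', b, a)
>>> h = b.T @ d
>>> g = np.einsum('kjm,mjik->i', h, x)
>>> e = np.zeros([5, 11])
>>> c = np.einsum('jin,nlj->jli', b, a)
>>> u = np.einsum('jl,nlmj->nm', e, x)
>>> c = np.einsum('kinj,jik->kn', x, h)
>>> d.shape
(13, 31)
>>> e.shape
(5, 11)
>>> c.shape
(31, 23)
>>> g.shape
(23,)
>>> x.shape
(31, 11, 23, 5)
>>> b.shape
(13, 11, 5)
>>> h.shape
(5, 11, 31)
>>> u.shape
(31, 23)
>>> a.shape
(5, 31, 13)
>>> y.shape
(31, 5)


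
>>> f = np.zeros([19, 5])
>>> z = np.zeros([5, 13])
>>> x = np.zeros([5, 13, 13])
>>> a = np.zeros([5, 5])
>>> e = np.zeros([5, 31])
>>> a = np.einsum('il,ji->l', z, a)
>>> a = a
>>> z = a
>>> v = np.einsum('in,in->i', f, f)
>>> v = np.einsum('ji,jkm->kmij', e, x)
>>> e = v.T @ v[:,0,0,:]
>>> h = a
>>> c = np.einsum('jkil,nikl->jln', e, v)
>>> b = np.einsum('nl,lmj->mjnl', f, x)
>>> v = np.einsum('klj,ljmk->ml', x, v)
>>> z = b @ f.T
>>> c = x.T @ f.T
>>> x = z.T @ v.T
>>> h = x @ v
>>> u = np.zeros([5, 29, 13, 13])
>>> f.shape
(19, 5)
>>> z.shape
(13, 13, 19, 19)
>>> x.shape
(19, 19, 13, 31)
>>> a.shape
(13,)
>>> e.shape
(5, 31, 13, 5)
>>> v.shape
(31, 13)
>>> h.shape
(19, 19, 13, 13)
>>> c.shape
(13, 13, 19)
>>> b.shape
(13, 13, 19, 5)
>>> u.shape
(5, 29, 13, 13)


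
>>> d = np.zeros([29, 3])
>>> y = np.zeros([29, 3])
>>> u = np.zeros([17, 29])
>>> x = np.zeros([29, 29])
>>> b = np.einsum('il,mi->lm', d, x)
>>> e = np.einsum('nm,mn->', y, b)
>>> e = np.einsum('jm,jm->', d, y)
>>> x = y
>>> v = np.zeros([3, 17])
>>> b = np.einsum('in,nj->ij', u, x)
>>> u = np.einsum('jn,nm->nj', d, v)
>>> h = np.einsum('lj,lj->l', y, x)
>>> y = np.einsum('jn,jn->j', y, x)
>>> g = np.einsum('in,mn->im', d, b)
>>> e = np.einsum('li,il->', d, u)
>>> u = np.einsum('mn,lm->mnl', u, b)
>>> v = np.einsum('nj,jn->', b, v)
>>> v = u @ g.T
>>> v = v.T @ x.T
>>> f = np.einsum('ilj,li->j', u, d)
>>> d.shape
(29, 3)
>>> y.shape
(29,)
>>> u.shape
(3, 29, 17)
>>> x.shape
(29, 3)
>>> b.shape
(17, 3)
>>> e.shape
()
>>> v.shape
(29, 29, 29)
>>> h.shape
(29,)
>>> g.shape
(29, 17)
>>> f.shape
(17,)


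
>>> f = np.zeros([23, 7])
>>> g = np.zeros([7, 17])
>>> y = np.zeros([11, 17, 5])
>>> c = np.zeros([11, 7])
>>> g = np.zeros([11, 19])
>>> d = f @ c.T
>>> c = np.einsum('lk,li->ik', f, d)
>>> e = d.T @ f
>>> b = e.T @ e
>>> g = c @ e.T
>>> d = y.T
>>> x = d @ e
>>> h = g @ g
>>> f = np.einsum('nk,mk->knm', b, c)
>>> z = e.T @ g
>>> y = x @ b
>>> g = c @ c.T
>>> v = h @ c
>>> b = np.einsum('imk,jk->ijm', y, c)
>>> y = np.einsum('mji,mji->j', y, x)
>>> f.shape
(7, 7, 11)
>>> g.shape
(11, 11)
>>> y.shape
(17,)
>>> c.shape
(11, 7)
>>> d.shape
(5, 17, 11)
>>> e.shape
(11, 7)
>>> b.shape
(5, 11, 17)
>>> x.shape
(5, 17, 7)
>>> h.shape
(11, 11)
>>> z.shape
(7, 11)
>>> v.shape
(11, 7)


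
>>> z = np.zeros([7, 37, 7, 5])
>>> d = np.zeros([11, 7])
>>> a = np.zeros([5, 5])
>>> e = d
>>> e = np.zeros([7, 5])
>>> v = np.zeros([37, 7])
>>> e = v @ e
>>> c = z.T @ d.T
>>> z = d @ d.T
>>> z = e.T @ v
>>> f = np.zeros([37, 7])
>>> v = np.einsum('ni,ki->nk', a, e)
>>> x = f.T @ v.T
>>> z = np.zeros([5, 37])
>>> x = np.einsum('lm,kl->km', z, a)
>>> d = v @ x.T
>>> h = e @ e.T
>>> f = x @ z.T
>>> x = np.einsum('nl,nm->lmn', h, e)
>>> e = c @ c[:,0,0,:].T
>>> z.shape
(5, 37)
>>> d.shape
(5, 5)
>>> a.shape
(5, 5)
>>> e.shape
(5, 7, 37, 5)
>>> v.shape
(5, 37)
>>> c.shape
(5, 7, 37, 11)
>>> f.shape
(5, 5)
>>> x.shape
(37, 5, 37)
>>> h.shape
(37, 37)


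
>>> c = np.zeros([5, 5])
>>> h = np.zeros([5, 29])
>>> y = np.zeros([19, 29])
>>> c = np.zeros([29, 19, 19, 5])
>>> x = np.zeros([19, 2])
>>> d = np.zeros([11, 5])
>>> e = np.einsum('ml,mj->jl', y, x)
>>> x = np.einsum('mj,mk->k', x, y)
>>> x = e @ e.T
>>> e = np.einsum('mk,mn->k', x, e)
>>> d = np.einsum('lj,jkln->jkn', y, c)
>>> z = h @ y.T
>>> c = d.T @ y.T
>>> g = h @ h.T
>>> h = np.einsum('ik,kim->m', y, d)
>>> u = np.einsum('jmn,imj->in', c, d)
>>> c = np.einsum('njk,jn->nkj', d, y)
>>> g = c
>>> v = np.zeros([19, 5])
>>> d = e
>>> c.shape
(29, 5, 19)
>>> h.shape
(5,)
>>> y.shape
(19, 29)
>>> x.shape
(2, 2)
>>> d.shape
(2,)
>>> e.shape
(2,)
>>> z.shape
(5, 19)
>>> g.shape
(29, 5, 19)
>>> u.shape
(29, 19)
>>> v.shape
(19, 5)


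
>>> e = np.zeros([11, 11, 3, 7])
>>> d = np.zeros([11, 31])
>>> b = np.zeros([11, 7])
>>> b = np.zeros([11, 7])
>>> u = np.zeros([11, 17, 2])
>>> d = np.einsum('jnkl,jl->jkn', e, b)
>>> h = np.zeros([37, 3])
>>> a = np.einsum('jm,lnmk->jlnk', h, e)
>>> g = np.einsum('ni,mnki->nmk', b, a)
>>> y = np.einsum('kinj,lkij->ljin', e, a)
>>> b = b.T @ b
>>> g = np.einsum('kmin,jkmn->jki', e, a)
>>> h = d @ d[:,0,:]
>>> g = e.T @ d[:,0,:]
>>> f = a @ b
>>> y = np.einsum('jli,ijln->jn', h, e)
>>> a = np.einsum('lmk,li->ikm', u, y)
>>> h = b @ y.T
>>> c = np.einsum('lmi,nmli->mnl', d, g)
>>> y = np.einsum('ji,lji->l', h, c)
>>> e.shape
(11, 11, 3, 7)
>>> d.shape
(11, 3, 11)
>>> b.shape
(7, 7)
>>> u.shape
(11, 17, 2)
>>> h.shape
(7, 11)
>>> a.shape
(7, 2, 17)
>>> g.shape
(7, 3, 11, 11)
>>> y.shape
(3,)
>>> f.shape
(37, 11, 11, 7)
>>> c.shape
(3, 7, 11)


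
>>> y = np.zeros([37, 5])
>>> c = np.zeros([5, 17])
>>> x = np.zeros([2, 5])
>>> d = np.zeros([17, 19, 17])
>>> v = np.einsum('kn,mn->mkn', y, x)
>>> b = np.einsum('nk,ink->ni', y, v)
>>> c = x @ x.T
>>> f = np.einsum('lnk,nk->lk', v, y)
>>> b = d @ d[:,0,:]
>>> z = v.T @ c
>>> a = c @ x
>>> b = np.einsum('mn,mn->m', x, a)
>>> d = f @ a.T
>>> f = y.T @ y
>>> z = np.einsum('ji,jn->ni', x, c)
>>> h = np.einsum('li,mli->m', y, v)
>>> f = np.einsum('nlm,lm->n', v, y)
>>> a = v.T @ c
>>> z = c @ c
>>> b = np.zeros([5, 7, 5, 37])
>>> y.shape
(37, 5)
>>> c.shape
(2, 2)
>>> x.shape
(2, 5)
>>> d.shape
(2, 2)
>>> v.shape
(2, 37, 5)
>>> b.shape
(5, 7, 5, 37)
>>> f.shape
(2,)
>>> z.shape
(2, 2)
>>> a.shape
(5, 37, 2)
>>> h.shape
(2,)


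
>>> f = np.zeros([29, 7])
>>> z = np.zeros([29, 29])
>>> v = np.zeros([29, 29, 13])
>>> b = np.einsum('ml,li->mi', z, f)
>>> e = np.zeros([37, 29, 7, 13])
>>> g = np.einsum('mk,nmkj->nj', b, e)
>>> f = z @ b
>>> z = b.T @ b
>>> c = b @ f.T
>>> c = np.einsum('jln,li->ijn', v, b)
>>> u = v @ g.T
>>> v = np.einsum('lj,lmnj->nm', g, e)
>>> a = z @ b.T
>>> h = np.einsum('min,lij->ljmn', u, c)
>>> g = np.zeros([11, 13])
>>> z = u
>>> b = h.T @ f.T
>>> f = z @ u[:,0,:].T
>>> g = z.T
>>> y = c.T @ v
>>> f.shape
(29, 29, 29)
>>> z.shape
(29, 29, 37)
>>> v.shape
(7, 29)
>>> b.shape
(37, 29, 13, 29)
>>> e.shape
(37, 29, 7, 13)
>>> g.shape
(37, 29, 29)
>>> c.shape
(7, 29, 13)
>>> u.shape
(29, 29, 37)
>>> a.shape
(7, 29)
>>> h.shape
(7, 13, 29, 37)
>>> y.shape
(13, 29, 29)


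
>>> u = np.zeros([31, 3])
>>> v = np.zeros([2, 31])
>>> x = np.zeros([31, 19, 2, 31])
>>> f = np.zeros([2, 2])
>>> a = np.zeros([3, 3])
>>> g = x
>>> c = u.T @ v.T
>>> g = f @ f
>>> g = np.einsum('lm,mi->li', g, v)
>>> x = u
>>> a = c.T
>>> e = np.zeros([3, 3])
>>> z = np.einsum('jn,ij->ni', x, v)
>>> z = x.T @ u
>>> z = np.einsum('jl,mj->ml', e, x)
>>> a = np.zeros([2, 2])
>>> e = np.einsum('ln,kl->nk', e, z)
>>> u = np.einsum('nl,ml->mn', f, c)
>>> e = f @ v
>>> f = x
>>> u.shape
(3, 2)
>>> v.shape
(2, 31)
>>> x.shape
(31, 3)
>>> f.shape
(31, 3)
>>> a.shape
(2, 2)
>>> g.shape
(2, 31)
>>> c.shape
(3, 2)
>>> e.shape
(2, 31)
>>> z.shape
(31, 3)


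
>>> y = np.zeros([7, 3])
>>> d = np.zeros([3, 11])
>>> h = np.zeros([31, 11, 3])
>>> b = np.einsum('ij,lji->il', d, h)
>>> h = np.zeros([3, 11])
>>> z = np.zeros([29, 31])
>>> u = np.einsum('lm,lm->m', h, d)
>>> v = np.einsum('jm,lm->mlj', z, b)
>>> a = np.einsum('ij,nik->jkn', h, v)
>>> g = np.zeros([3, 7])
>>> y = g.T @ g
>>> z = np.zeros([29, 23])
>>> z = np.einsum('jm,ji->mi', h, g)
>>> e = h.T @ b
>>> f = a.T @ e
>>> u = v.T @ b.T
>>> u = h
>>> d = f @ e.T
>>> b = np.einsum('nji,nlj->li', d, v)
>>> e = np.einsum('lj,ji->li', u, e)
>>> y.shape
(7, 7)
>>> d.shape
(31, 29, 11)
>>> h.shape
(3, 11)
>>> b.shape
(3, 11)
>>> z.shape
(11, 7)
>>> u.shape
(3, 11)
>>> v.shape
(31, 3, 29)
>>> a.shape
(11, 29, 31)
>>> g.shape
(3, 7)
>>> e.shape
(3, 31)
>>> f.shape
(31, 29, 31)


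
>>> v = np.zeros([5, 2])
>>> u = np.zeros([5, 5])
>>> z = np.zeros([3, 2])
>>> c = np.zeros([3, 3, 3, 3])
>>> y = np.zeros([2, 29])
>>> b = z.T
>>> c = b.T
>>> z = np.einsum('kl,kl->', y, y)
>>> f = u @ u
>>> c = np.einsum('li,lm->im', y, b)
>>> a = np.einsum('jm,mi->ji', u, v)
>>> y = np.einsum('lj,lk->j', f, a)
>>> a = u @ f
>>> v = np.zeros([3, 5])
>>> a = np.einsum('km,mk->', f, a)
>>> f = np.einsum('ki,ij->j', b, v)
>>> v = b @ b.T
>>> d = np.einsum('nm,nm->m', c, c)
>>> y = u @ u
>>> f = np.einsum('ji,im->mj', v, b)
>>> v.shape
(2, 2)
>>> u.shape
(5, 5)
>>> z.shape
()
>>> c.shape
(29, 3)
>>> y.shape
(5, 5)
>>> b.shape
(2, 3)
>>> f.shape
(3, 2)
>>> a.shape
()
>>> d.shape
(3,)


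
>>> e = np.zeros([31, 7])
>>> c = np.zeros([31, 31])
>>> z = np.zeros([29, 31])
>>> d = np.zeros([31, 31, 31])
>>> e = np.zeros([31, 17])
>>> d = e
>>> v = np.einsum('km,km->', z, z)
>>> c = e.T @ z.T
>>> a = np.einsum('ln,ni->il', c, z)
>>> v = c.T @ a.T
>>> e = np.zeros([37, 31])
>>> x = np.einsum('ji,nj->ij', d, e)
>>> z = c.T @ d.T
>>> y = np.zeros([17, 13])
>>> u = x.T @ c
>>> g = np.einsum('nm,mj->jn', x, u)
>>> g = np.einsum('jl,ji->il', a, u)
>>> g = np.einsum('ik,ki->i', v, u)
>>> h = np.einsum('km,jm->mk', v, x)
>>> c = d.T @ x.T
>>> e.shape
(37, 31)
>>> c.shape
(17, 17)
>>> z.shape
(29, 31)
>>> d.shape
(31, 17)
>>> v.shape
(29, 31)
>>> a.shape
(31, 17)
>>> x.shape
(17, 31)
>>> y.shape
(17, 13)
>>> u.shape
(31, 29)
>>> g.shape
(29,)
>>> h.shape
(31, 29)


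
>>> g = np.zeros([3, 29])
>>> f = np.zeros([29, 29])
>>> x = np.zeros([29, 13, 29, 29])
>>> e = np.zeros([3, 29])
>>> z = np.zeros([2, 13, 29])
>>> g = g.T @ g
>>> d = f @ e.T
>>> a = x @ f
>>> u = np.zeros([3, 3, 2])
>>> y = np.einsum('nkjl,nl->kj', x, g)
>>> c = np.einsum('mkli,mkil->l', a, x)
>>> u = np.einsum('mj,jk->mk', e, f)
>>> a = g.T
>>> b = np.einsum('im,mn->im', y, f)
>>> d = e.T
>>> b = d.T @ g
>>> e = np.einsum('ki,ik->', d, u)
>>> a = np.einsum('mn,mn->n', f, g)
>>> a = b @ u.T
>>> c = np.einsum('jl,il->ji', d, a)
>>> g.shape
(29, 29)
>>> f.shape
(29, 29)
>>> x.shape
(29, 13, 29, 29)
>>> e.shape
()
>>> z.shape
(2, 13, 29)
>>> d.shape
(29, 3)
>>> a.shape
(3, 3)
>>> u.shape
(3, 29)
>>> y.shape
(13, 29)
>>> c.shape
(29, 3)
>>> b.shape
(3, 29)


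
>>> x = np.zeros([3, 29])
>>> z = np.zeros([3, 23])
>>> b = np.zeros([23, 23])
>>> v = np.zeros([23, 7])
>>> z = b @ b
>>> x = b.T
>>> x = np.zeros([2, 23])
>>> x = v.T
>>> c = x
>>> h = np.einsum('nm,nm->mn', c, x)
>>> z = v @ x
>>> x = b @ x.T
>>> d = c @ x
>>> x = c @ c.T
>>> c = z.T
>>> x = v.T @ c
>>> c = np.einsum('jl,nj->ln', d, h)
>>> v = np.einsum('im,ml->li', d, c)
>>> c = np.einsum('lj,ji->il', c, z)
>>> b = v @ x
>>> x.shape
(7, 23)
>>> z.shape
(23, 23)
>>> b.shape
(23, 23)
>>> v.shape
(23, 7)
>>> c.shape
(23, 7)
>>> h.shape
(23, 7)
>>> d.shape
(7, 7)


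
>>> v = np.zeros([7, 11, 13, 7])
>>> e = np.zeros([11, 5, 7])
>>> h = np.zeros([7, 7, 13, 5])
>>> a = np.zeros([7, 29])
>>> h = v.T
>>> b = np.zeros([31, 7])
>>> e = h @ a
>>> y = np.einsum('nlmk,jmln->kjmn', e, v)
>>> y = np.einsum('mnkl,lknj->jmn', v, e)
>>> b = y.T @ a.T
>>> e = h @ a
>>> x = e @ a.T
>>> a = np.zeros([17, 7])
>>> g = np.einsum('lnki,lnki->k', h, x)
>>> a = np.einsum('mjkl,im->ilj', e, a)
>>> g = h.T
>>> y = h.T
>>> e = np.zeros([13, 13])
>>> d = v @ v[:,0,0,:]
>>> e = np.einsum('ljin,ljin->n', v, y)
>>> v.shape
(7, 11, 13, 7)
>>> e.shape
(7,)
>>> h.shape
(7, 13, 11, 7)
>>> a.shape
(17, 29, 13)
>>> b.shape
(11, 7, 7)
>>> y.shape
(7, 11, 13, 7)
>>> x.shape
(7, 13, 11, 7)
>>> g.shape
(7, 11, 13, 7)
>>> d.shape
(7, 11, 13, 7)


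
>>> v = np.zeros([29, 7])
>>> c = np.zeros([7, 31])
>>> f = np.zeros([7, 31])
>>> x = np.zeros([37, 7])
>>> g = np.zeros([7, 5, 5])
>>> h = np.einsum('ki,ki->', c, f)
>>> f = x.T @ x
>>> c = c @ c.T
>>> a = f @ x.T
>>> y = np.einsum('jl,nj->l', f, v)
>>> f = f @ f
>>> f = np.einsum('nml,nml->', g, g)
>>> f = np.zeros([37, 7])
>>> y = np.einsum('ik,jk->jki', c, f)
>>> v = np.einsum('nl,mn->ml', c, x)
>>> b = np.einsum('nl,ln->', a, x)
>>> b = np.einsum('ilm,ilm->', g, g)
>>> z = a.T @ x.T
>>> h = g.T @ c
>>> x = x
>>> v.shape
(37, 7)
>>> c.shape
(7, 7)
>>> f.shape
(37, 7)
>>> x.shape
(37, 7)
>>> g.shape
(7, 5, 5)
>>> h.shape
(5, 5, 7)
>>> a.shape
(7, 37)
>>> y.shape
(37, 7, 7)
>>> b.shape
()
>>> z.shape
(37, 37)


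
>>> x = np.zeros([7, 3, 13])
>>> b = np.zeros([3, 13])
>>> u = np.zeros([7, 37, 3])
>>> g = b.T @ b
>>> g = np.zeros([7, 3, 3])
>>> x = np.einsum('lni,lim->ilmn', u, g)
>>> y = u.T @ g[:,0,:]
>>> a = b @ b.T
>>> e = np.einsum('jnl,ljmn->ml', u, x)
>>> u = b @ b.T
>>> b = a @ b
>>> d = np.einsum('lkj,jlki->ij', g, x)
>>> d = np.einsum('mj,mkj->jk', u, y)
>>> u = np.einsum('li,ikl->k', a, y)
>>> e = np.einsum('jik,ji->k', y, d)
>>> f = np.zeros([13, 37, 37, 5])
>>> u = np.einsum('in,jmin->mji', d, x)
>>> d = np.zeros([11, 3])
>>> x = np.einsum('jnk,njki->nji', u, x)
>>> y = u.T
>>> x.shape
(3, 7, 37)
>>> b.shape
(3, 13)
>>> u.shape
(7, 3, 3)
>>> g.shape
(7, 3, 3)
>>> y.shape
(3, 3, 7)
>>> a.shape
(3, 3)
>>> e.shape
(3,)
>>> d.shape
(11, 3)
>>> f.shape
(13, 37, 37, 5)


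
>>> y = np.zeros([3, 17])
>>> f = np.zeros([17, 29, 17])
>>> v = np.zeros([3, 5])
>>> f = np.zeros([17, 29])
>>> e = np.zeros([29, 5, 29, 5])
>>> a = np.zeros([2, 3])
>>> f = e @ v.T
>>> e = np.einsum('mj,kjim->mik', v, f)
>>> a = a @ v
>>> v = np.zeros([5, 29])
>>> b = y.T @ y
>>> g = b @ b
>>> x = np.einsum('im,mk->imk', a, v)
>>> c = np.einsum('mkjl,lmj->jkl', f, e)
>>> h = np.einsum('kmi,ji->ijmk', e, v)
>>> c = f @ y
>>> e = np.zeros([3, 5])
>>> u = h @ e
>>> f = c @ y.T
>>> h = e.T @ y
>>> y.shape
(3, 17)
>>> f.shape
(29, 5, 29, 3)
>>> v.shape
(5, 29)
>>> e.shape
(3, 5)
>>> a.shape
(2, 5)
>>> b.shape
(17, 17)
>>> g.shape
(17, 17)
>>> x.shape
(2, 5, 29)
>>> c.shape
(29, 5, 29, 17)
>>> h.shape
(5, 17)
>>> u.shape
(29, 5, 29, 5)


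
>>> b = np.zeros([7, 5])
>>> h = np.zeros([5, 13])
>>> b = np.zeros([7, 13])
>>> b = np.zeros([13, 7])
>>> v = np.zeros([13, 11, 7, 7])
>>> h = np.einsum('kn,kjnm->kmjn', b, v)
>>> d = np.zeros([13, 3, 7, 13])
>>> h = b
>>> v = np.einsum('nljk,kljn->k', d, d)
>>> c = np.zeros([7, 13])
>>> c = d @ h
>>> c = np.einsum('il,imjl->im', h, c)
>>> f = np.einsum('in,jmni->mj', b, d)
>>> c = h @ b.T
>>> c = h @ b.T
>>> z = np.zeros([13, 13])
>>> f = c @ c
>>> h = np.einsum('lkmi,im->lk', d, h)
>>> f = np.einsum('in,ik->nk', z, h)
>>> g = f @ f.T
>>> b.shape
(13, 7)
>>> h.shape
(13, 3)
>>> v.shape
(13,)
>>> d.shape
(13, 3, 7, 13)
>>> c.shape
(13, 13)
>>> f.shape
(13, 3)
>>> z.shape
(13, 13)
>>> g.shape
(13, 13)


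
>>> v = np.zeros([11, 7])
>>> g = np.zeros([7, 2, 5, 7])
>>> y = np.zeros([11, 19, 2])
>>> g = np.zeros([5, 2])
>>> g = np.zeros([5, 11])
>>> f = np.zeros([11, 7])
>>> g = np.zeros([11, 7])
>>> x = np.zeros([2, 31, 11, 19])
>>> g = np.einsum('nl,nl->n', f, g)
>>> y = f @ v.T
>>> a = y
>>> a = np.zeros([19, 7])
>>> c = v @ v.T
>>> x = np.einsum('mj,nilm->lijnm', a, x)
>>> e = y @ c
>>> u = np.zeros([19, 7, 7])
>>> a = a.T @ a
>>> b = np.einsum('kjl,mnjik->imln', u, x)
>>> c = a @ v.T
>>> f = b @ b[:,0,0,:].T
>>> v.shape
(11, 7)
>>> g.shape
(11,)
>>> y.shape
(11, 11)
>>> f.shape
(2, 11, 7, 2)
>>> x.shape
(11, 31, 7, 2, 19)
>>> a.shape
(7, 7)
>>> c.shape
(7, 11)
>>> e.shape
(11, 11)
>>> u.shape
(19, 7, 7)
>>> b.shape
(2, 11, 7, 31)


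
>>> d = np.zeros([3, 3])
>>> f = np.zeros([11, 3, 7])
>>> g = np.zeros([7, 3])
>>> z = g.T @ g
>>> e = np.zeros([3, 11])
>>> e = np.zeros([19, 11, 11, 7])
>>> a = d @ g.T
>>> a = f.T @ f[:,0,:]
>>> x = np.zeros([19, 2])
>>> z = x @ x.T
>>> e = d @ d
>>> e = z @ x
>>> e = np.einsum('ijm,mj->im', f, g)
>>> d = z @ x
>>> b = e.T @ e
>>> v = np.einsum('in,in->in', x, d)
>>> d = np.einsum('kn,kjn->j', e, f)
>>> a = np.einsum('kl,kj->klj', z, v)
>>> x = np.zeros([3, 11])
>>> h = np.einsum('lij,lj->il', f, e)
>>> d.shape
(3,)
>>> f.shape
(11, 3, 7)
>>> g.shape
(7, 3)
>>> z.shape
(19, 19)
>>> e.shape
(11, 7)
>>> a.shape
(19, 19, 2)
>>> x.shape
(3, 11)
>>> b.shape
(7, 7)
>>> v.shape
(19, 2)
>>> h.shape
(3, 11)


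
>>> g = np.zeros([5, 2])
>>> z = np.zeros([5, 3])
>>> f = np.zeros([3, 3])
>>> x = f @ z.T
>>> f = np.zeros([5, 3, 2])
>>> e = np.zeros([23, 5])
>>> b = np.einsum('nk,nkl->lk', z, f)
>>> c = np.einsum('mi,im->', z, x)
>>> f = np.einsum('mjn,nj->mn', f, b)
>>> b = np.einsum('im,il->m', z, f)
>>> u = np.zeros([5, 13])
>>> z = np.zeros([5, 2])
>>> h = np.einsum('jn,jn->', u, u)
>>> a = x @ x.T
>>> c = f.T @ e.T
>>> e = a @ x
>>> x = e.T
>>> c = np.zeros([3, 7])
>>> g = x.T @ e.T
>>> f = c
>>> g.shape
(3, 3)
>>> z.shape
(5, 2)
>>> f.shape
(3, 7)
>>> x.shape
(5, 3)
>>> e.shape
(3, 5)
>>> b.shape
(3,)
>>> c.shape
(3, 7)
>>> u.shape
(5, 13)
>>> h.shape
()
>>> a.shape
(3, 3)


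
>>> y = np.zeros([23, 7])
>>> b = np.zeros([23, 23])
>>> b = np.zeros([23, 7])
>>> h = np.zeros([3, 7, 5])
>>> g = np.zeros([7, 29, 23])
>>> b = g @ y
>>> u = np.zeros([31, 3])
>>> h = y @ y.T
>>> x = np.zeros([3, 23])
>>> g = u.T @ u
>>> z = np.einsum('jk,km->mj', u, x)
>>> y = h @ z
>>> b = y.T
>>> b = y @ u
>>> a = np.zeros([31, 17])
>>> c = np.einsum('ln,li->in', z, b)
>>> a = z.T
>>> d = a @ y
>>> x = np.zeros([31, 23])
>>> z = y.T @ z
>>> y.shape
(23, 31)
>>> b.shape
(23, 3)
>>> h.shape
(23, 23)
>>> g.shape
(3, 3)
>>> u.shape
(31, 3)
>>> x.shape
(31, 23)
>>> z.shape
(31, 31)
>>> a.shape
(31, 23)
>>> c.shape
(3, 31)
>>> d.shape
(31, 31)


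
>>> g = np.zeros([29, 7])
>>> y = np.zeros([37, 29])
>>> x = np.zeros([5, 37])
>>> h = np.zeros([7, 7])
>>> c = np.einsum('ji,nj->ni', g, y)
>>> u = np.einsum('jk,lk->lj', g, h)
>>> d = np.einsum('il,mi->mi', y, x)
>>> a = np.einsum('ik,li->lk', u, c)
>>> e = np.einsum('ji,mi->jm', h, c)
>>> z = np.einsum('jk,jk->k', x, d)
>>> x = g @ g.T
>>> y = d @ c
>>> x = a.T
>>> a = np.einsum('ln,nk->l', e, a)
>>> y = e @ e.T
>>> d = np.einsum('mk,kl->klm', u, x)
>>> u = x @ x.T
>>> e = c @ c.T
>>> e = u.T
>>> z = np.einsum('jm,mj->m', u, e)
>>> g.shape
(29, 7)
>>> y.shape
(7, 7)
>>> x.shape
(29, 37)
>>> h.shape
(7, 7)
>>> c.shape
(37, 7)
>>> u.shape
(29, 29)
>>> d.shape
(29, 37, 7)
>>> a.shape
(7,)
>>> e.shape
(29, 29)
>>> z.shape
(29,)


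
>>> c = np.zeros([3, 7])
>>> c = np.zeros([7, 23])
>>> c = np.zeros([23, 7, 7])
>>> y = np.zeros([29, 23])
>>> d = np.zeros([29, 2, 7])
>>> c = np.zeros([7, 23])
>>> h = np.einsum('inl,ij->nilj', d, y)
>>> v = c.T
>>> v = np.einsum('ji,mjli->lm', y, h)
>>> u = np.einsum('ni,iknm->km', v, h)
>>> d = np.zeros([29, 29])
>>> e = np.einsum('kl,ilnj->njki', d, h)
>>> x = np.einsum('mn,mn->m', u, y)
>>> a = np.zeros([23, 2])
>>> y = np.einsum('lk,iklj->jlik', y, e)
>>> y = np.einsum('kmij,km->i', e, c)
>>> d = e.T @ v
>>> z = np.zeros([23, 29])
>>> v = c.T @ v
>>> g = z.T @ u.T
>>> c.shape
(7, 23)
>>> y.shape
(29,)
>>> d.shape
(2, 29, 23, 2)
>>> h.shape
(2, 29, 7, 23)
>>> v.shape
(23, 2)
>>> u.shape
(29, 23)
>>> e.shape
(7, 23, 29, 2)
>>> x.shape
(29,)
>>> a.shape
(23, 2)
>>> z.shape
(23, 29)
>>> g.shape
(29, 29)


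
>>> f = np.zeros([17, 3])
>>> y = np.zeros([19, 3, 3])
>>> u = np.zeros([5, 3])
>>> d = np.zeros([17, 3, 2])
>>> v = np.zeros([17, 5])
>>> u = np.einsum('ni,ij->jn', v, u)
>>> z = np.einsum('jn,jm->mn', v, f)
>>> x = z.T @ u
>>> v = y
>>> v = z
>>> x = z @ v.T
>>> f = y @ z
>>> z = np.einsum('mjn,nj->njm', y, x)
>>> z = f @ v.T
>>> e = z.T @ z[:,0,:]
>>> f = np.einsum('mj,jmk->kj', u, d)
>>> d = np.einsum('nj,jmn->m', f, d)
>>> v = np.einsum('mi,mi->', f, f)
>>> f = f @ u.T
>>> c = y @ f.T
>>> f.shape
(2, 3)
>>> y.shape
(19, 3, 3)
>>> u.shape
(3, 17)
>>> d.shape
(3,)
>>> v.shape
()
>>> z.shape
(19, 3, 3)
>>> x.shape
(3, 3)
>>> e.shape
(3, 3, 3)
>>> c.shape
(19, 3, 2)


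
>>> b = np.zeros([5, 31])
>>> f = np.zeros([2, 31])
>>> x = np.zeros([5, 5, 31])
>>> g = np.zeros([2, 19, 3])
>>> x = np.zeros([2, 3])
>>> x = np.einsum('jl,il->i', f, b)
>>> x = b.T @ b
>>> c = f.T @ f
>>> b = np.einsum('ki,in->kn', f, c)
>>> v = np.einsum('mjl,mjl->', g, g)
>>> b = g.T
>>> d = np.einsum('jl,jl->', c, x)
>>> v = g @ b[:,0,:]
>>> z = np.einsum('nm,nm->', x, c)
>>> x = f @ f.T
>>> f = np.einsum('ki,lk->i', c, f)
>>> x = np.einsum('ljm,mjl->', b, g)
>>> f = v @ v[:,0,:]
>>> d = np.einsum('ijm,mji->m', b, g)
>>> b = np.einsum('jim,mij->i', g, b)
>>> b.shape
(19,)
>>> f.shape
(2, 19, 2)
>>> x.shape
()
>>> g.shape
(2, 19, 3)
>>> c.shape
(31, 31)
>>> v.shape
(2, 19, 2)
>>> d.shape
(2,)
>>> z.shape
()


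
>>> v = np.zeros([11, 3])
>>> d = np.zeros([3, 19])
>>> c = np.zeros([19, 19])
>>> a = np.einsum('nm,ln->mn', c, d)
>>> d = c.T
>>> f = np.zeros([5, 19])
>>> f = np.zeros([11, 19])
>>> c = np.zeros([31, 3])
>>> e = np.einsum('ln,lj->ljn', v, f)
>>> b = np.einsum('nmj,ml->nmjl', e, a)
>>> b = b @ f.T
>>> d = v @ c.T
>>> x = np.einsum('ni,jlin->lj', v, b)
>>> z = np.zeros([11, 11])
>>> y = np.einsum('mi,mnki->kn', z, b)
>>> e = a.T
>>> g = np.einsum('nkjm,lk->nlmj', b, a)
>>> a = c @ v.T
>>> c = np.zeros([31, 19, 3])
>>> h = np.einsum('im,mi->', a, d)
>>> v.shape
(11, 3)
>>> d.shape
(11, 31)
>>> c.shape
(31, 19, 3)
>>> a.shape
(31, 11)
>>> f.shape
(11, 19)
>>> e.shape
(19, 19)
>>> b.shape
(11, 19, 3, 11)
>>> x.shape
(19, 11)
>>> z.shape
(11, 11)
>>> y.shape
(3, 19)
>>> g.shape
(11, 19, 11, 3)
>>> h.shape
()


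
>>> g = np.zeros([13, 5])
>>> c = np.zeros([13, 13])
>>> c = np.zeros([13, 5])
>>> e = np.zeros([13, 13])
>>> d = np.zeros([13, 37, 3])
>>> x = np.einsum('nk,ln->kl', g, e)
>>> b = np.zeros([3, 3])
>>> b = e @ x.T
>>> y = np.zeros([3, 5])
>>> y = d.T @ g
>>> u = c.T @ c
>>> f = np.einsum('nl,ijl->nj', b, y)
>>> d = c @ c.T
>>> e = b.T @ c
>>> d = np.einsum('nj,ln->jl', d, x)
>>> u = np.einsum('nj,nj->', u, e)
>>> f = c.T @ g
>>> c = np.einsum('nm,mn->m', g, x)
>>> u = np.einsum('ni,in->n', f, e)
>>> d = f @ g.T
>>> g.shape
(13, 5)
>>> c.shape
(5,)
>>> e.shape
(5, 5)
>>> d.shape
(5, 13)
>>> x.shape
(5, 13)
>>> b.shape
(13, 5)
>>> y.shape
(3, 37, 5)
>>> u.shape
(5,)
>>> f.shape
(5, 5)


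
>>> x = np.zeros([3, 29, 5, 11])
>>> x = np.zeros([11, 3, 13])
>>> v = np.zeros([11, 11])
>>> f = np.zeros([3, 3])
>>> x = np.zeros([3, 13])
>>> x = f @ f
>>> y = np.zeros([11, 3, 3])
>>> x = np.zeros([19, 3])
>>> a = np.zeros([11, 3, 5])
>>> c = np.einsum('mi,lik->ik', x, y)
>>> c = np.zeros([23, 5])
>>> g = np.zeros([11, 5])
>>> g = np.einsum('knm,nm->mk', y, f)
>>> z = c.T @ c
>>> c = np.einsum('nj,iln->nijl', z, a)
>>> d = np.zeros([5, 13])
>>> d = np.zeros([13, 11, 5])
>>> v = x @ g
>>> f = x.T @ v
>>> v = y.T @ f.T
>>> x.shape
(19, 3)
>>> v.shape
(3, 3, 3)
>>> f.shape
(3, 11)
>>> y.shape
(11, 3, 3)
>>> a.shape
(11, 3, 5)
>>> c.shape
(5, 11, 5, 3)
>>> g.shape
(3, 11)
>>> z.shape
(5, 5)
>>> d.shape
(13, 11, 5)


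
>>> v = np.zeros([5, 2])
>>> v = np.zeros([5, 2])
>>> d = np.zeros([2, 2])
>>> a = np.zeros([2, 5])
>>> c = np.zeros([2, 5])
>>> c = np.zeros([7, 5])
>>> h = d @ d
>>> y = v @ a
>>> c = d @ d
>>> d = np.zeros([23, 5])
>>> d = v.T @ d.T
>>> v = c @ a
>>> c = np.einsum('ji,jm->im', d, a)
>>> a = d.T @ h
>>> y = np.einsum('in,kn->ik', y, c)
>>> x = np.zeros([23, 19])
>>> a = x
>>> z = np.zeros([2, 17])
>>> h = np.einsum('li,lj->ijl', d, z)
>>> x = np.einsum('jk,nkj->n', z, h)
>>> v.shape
(2, 5)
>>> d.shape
(2, 23)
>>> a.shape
(23, 19)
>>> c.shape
(23, 5)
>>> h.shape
(23, 17, 2)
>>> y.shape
(5, 23)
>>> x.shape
(23,)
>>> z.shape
(2, 17)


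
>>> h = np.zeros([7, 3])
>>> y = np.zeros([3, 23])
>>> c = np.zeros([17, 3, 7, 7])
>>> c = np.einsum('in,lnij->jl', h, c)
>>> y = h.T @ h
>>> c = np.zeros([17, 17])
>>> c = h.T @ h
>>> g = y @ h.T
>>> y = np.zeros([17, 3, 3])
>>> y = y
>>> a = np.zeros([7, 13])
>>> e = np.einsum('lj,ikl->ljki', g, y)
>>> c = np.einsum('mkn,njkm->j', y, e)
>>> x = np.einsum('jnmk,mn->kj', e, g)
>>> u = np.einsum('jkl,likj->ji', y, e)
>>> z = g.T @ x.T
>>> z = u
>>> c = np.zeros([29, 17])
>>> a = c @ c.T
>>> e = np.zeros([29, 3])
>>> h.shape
(7, 3)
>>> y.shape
(17, 3, 3)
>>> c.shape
(29, 17)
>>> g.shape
(3, 7)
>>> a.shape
(29, 29)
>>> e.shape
(29, 3)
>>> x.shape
(17, 3)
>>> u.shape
(17, 7)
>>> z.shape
(17, 7)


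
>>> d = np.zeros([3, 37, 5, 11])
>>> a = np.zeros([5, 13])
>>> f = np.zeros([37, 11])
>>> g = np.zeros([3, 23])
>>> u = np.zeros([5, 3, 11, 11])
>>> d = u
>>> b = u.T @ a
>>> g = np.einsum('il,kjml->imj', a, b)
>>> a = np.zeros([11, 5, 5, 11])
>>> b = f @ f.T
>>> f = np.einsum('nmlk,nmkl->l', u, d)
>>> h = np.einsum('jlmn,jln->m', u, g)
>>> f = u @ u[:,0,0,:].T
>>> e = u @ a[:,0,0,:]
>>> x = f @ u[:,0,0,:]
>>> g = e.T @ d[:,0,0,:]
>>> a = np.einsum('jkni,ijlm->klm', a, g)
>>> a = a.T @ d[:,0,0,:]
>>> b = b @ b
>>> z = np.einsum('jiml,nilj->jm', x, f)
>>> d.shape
(5, 3, 11, 11)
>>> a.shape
(11, 3, 11)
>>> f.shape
(5, 3, 11, 5)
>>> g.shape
(11, 11, 3, 11)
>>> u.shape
(5, 3, 11, 11)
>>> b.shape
(37, 37)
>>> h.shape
(11,)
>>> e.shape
(5, 3, 11, 11)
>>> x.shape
(5, 3, 11, 11)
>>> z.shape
(5, 11)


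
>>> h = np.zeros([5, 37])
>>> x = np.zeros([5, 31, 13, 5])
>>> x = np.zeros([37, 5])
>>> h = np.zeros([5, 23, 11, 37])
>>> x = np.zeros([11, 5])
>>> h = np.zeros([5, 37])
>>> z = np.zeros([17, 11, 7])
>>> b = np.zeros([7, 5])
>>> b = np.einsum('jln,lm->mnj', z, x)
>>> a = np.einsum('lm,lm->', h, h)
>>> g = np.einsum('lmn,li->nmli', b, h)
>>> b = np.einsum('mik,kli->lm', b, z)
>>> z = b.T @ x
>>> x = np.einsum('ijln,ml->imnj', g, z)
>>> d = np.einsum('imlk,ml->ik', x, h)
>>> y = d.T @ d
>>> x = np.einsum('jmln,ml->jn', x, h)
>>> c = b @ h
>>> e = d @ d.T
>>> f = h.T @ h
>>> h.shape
(5, 37)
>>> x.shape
(17, 7)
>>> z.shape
(5, 5)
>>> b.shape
(11, 5)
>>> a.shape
()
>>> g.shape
(17, 7, 5, 37)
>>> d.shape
(17, 7)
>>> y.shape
(7, 7)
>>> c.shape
(11, 37)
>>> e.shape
(17, 17)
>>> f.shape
(37, 37)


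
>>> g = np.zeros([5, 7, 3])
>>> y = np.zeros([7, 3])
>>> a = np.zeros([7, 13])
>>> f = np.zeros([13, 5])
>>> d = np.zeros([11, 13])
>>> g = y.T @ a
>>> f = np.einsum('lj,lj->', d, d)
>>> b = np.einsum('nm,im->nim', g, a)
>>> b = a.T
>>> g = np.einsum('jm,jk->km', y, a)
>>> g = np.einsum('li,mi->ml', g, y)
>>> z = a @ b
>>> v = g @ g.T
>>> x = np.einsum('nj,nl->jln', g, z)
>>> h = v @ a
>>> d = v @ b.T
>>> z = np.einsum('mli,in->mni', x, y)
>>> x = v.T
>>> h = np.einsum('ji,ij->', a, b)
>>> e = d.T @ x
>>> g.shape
(7, 13)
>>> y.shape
(7, 3)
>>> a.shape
(7, 13)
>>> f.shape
()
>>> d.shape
(7, 13)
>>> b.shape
(13, 7)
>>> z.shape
(13, 3, 7)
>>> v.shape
(7, 7)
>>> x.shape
(7, 7)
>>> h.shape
()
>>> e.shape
(13, 7)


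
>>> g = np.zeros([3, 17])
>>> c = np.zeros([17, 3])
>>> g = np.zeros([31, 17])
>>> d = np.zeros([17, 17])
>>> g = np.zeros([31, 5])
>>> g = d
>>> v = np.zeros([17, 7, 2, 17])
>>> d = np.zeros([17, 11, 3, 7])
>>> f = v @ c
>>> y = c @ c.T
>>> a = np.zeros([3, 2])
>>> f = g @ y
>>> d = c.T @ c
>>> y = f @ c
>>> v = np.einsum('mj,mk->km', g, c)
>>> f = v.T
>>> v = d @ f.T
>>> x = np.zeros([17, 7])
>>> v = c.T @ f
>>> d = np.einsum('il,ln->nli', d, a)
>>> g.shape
(17, 17)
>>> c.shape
(17, 3)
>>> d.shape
(2, 3, 3)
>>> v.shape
(3, 3)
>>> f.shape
(17, 3)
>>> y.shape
(17, 3)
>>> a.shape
(3, 2)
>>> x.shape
(17, 7)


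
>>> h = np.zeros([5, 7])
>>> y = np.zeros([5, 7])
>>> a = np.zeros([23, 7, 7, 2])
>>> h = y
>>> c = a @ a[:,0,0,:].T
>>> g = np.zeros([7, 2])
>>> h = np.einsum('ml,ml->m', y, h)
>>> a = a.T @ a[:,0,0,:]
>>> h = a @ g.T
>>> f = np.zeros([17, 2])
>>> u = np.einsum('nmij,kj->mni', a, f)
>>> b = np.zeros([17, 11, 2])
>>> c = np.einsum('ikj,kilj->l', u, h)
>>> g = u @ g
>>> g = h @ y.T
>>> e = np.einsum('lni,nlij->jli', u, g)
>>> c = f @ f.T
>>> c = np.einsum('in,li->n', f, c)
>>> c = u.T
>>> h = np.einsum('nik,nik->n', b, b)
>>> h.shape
(17,)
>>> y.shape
(5, 7)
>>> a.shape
(2, 7, 7, 2)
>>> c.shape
(7, 2, 7)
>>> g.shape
(2, 7, 7, 5)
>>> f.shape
(17, 2)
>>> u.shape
(7, 2, 7)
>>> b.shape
(17, 11, 2)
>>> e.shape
(5, 7, 7)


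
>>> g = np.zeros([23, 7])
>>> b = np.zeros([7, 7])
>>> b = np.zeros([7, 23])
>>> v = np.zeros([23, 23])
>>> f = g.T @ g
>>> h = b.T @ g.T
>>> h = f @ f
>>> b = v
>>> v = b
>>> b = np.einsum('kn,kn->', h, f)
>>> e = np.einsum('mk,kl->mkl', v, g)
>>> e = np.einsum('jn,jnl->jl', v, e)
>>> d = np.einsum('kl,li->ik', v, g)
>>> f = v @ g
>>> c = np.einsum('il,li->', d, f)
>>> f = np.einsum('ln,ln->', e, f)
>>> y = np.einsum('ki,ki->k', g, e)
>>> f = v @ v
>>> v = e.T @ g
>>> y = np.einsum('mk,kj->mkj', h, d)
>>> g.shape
(23, 7)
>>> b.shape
()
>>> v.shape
(7, 7)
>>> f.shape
(23, 23)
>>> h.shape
(7, 7)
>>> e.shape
(23, 7)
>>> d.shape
(7, 23)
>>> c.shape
()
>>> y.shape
(7, 7, 23)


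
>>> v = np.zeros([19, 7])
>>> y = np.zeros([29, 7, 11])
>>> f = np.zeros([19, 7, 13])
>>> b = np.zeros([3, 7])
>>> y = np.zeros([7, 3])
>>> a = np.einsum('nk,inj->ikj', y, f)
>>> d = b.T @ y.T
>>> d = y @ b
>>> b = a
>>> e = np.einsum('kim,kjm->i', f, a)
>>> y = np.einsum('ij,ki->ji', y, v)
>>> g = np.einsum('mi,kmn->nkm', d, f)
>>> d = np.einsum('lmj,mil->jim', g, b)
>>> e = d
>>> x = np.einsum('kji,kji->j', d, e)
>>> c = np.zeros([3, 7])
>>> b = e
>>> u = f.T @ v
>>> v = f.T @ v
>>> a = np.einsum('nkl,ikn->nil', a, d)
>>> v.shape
(13, 7, 7)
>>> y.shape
(3, 7)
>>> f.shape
(19, 7, 13)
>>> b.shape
(7, 3, 19)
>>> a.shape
(19, 7, 13)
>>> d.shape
(7, 3, 19)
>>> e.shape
(7, 3, 19)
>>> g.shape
(13, 19, 7)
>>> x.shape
(3,)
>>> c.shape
(3, 7)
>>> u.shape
(13, 7, 7)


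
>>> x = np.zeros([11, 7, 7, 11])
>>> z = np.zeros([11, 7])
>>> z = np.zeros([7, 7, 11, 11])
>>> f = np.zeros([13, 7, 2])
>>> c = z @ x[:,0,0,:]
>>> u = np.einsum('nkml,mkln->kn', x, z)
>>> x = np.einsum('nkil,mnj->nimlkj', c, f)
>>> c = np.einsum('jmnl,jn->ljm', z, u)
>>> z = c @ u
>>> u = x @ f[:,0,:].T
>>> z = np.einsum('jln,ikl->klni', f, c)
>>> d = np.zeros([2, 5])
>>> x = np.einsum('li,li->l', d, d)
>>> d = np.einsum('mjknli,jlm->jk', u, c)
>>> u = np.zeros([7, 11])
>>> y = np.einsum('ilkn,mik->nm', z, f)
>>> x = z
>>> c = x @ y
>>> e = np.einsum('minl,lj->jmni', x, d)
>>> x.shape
(7, 7, 2, 11)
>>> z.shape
(7, 7, 2, 11)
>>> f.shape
(13, 7, 2)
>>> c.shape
(7, 7, 2, 13)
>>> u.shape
(7, 11)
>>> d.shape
(11, 13)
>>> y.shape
(11, 13)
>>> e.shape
(13, 7, 2, 7)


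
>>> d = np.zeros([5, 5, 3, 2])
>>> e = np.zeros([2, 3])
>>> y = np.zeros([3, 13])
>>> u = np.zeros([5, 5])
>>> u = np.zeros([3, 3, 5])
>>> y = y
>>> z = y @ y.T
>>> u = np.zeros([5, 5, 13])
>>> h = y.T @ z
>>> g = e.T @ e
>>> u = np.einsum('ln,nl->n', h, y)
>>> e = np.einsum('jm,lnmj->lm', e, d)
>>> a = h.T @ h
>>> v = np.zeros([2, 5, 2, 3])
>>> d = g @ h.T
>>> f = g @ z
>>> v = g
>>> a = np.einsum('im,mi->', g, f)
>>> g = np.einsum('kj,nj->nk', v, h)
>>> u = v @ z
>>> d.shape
(3, 13)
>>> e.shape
(5, 3)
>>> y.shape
(3, 13)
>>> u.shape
(3, 3)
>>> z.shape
(3, 3)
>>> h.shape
(13, 3)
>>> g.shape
(13, 3)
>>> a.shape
()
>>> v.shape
(3, 3)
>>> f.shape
(3, 3)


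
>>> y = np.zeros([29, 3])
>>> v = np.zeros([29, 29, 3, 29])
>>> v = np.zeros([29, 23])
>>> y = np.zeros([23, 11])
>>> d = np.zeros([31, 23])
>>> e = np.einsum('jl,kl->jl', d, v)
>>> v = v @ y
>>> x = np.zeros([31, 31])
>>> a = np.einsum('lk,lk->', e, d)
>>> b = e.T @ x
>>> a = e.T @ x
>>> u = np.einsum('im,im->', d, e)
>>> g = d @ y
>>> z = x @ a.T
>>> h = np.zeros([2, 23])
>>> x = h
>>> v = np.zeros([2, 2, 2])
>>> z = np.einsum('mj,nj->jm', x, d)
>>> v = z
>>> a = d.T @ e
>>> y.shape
(23, 11)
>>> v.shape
(23, 2)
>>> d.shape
(31, 23)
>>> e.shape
(31, 23)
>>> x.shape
(2, 23)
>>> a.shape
(23, 23)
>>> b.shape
(23, 31)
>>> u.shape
()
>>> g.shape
(31, 11)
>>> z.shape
(23, 2)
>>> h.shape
(2, 23)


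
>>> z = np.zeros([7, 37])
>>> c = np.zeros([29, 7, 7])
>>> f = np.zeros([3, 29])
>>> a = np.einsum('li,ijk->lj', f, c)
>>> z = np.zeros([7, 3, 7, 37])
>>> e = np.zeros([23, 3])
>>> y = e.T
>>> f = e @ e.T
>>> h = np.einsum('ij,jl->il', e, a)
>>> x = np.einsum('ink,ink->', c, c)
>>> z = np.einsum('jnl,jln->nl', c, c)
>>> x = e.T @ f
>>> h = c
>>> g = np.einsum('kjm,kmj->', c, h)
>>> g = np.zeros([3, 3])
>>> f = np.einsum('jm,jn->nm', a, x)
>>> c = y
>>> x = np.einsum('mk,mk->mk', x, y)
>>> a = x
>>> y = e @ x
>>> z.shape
(7, 7)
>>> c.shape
(3, 23)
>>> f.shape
(23, 7)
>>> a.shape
(3, 23)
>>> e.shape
(23, 3)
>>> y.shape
(23, 23)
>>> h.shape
(29, 7, 7)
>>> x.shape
(3, 23)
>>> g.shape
(3, 3)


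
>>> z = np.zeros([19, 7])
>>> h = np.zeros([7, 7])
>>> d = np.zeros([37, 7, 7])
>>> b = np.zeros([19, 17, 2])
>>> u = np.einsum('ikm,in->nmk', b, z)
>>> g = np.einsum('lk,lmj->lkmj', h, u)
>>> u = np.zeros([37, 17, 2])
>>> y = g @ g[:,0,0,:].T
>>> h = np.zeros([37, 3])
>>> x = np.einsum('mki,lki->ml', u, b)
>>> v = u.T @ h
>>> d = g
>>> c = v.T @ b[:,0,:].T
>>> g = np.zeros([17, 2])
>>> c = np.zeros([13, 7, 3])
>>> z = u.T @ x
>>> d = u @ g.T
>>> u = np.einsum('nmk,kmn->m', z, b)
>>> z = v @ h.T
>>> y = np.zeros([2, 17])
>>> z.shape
(2, 17, 37)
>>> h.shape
(37, 3)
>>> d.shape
(37, 17, 17)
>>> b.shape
(19, 17, 2)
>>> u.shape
(17,)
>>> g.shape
(17, 2)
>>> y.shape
(2, 17)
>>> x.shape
(37, 19)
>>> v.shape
(2, 17, 3)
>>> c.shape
(13, 7, 3)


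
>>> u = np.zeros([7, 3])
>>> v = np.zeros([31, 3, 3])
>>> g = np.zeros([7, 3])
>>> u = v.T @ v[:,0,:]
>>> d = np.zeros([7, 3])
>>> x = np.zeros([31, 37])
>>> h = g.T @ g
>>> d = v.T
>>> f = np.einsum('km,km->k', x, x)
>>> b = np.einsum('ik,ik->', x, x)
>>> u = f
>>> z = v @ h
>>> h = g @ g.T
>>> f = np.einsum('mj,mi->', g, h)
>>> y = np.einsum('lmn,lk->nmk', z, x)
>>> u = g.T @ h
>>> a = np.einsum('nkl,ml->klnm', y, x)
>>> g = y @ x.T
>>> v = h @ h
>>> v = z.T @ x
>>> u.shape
(3, 7)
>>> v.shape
(3, 3, 37)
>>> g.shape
(3, 3, 31)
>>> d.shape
(3, 3, 31)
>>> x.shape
(31, 37)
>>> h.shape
(7, 7)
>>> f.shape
()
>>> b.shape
()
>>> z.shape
(31, 3, 3)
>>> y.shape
(3, 3, 37)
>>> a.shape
(3, 37, 3, 31)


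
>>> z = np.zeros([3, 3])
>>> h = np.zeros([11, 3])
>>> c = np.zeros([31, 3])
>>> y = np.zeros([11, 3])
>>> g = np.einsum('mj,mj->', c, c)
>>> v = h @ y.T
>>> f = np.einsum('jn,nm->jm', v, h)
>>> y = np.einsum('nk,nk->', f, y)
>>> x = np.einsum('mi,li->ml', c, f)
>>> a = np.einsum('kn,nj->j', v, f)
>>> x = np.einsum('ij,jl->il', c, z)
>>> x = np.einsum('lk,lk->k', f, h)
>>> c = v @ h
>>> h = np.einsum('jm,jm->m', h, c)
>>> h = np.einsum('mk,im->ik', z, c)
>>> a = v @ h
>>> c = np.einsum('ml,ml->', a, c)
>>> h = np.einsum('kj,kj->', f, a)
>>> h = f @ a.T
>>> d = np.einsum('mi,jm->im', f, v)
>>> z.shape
(3, 3)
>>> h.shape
(11, 11)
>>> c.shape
()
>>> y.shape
()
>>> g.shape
()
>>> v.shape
(11, 11)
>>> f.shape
(11, 3)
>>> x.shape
(3,)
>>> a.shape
(11, 3)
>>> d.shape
(3, 11)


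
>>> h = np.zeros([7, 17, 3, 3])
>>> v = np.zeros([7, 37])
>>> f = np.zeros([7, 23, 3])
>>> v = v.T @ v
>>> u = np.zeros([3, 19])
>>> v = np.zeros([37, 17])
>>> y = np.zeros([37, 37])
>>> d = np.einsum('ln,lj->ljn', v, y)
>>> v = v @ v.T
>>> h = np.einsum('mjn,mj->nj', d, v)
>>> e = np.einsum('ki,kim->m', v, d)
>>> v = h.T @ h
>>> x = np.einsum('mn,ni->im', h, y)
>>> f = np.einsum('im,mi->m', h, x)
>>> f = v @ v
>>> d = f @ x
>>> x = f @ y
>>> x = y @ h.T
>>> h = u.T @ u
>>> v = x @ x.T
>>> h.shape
(19, 19)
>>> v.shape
(37, 37)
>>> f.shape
(37, 37)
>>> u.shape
(3, 19)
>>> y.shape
(37, 37)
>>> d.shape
(37, 17)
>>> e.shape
(17,)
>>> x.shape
(37, 17)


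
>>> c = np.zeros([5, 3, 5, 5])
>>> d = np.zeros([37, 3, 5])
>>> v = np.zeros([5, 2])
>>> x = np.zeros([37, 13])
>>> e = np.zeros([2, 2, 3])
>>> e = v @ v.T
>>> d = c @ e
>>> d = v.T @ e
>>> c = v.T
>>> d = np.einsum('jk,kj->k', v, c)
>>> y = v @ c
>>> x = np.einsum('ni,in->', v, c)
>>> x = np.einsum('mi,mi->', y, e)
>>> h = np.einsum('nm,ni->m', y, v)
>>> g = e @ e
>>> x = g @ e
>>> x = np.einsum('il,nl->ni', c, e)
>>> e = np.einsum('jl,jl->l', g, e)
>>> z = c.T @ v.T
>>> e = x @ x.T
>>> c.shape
(2, 5)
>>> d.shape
(2,)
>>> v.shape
(5, 2)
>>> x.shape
(5, 2)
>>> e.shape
(5, 5)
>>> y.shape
(5, 5)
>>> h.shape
(5,)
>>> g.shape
(5, 5)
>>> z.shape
(5, 5)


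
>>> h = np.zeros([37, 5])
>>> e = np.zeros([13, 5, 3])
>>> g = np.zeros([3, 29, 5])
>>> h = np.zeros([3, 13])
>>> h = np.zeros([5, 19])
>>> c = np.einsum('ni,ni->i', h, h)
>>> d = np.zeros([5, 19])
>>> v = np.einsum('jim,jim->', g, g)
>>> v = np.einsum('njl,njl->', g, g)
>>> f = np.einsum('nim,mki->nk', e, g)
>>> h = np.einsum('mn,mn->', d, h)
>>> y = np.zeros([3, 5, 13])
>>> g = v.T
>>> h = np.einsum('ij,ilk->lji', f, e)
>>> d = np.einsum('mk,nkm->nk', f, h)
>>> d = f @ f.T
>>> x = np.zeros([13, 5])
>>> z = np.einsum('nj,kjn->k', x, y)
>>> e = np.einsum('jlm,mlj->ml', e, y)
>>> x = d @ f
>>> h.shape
(5, 29, 13)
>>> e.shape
(3, 5)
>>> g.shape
()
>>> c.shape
(19,)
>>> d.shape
(13, 13)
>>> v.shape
()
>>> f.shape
(13, 29)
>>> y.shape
(3, 5, 13)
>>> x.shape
(13, 29)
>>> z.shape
(3,)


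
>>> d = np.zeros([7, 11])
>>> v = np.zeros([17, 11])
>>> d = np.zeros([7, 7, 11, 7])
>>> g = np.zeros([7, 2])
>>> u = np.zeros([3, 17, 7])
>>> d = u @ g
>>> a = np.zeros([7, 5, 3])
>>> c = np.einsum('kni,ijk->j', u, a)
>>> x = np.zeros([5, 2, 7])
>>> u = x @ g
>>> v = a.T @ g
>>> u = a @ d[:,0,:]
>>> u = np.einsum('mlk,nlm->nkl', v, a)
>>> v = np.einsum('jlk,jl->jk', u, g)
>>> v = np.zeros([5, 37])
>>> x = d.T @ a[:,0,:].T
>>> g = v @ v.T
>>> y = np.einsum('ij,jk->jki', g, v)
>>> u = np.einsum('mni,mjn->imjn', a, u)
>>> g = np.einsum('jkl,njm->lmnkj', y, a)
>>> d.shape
(3, 17, 2)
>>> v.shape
(5, 37)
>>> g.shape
(5, 3, 7, 37, 5)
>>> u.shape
(3, 7, 2, 5)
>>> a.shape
(7, 5, 3)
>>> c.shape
(5,)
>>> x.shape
(2, 17, 7)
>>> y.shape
(5, 37, 5)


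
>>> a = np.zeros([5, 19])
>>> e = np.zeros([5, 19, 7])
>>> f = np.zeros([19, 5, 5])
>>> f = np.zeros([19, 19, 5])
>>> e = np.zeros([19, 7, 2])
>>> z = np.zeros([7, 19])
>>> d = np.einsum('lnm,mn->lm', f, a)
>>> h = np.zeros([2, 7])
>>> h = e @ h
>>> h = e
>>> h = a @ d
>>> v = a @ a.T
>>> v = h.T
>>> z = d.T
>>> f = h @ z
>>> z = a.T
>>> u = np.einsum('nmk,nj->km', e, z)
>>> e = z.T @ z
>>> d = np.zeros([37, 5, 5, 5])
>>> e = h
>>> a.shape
(5, 19)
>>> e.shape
(5, 5)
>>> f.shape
(5, 19)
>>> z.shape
(19, 5)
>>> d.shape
(37, 5, 5, 5)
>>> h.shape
(5, 5)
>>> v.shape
(5, 5)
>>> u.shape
(2, 7)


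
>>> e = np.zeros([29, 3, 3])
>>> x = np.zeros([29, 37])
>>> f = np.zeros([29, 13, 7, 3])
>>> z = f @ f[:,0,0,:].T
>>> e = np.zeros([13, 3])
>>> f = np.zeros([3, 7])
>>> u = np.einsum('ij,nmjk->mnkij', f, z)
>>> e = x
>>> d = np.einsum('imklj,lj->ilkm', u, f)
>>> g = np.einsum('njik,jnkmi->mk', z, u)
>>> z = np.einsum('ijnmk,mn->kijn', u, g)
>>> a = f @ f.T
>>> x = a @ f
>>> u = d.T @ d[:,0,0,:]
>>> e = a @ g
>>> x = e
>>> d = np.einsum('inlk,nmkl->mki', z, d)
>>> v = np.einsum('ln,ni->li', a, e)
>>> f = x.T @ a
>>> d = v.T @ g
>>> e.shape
(3, 29)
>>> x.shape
(3, 29)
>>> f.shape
(29, 3)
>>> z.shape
(7, 13, 29, 29)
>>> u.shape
(29, 29, 3, 29)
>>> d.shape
(29, 29)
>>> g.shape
(3, 29)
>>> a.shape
(3, 3)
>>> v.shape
(3, 29)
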